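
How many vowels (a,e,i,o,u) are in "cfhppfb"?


Input: cfhppfb
Checking each character:
  'c' at position 0: consonant
  'f' at position 1: consonant
  'h' at position 2: consonant
  'p' at position 3: consonant
  'p' at position 4: consonant
  'f' at position 5: consonant
  'b' at position 6: consonant
Total vowels: 0

0


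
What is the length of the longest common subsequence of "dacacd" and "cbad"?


LCS of "dacacd" and "cbad"
DP table:
           c    b    a    d
      0    0    0    0    0
  d   0    0    0    0    1
  a   0    0    0    1    1
  c   0    1    1    1    1
  a   0    1    1    2    2
  c   0    1    1    2    2
  d   0    1    1    2    3
LCS length = dp[6][4] = 3

3


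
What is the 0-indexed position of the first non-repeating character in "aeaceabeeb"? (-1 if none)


Input: aeaceabeeb
Character frequencies:
  'a': 3
  'b': 2
  'c': 1
  'e': 4
Scanning left to right for freq == 1:
  Position 0 ('a'): freq=3, skip
  Position 1 ('e'): freq=4, skip
  Position 2 ('a'): freq=3, skip
  Position 3 ('c'): unique! => answer = 3

3


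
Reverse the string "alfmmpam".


Input: alfmmpam
Reading characters right to left:
  Position 7: 'm'
  Position 6: 'a'
  Position 5: 'p'
  Position 4: 'm'
  Position 3: 'm'
  Position 2: 'f'
  Position 1: 'l'
  Position 0: 'a'
Reversed: mapmmfla

mapmmfla


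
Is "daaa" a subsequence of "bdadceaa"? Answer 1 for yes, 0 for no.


Check if "daaa" is a subsequence of "bdadceaa"
Greedy scan:
  Position 0 ('b'): no match needed
  Position 1 ('d'): matches sub[0] = 'd'
  Position 2 ('a'): matches sub[1] = 'a'
  Position 3 ('d'): no match needed
  Position 4 ('c'): no match needed
  Position 5 ('e'): no match needed
  Position 6 ('a'): matches sub[2] = 'a'
  Position 7 ('a'): matches sub[3] = 'a'
All 4 characters matched => is a subsequence

1


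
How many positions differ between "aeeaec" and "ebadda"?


Comparing "aeeaec" and "ebadda" position by position:
  Position 0: 'a' vs 'e' => DIFFER
  Position 1: 'e' vs 'b' => DIFFER
  Position 2: 'e' vs 'a' => DIFFER
  Position 3: 'a' vs 'd' => DIFFER
  Position 4: 'e' vs 'd' => DIFFER
  Position 5: 'c' vs 'a' => DIFFER
Positions that differ: 6

6


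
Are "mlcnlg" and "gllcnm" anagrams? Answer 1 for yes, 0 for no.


Strings: "mlcnlg", "gllcnm"
Sorted first:  cgllmn
Sorted second: cgllmn
Sorted forms match => anagrams

1


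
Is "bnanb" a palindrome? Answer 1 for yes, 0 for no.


Input: bnanb
Reversed: bnanb
  Compare pos 0 ('b') with pos 4 ('b'): match
  Compare pos 1 ('n') with pos 3 ('n'): match
Result: palindrome

1


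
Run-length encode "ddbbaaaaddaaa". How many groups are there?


Input: ddbbaaaaddaaa
Scanning for consecutive runs:
  Group 1: 'd' x 2 (positions 0-1)
  Group 2: 'b' x 2 (positions 2-3)
  Group 3: 'a' x 4 (positions 4-7)
  Group 4: 'd' x 2 (positions 8-9)
  Group 5: 'a' x 3 (positions 10-12)
Total groups: 5

5


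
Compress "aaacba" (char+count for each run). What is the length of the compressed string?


Input: aaacba
Runs:
  'a' x 3 => "a3"
  'c' x 1 => "c1"
  'b' x 1 => "b1"
  'a' x 1 => "a1"
Compressed: "a3c1b1a1"
Compressed length: 8

8


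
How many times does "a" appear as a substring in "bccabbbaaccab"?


Searching for "a" in "bccabbbaaccab"
Scanning each position:
  Position 0: "b" => no
  Position 1: "c" => no
  Position 2: "c" => no
  Position 3: "a" => MATCH
  Position 4: "b" => no
  Position 5: "b" => no
  Position 6: "b" => no
  Position 7: "a" => MATCH
  Position 8: "a" => MATCH
  Position 9: "c" => no
  Position 10: "c" => no
  Position 11: "a" => MATCH
  Position 12: "b" => no
Total occurrences: 4

4


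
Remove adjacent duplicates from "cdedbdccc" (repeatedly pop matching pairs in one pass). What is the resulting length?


Input: cdedbdccc
Stack-based adjacent duplicate removal:
  Read 'c': push. Stack: c
  Read 'd': push. Stack: cd
  Read 'e': push. Stack: cde
  Read 'd': push. Stack: cded
  Read 'b': push. Stack: cdedb
  Read 'd': push. Stack: cdedbd
  Read 'c': push. Stack: cdedbdc
  Read 'c': matches stack top 'c' => pop. Stack: cdedbd
  Read 'c': push. Stack: cdedbdc
Final stack: "cdedbdc" (length 7)

7


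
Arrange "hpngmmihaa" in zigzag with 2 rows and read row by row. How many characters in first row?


Zigzag "hpngmmihaa" into 2 rows:
Placing characters:
  'h' => row 0
  'p' => row 1
  'n' => row 0
  'g' => row 1
  'm' => row 0
  'm' => row 1
  'i' => row 0
  'h' => row 1
  'a' => row 0
  'a' => row 1
Rows:
  Row 0: "hnmia"
  Row 1: "pgmha"
First row length: 5

5


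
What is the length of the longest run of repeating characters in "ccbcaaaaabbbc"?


Input: "ccbcaaaaabbbc"
Scanning for longest run:
  Position 1 ('c'): continues run of 'c', length=2
  Position 2 ('b'): new char, reset run to 1
  Position 3 ('c'): new char, reset run to 1
  Position 4 ('a'): new char, reset run to 1
  Position 5 ('a'): continues run of 'a', length=2
  Position 6 ('a'): continues run of 'a', length=3
  Position 7 ('a'): continues run of 'a', length=4
  Position 8 ('a'): continues run of 'a', length=5
  Position 9 ('b'): new char, reset run to 1
  Position 10 ('b'): continues run of 'b', length=2
  Position 11 ('b'): continues run of 'b', length=3
  Position 12 ('c'): new char, reset run to 1
Longest run: 'a' with length 5

5


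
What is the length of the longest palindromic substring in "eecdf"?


Input: "eecdf"
Checking substrings for palindromes:
  [0:2] "ee" (len 2) => palindrome
Longest palindromic substring: "ee" with length 2

2


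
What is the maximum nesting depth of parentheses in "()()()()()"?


Input: "()()()()()"
Tracking depth:
  Position 0 '(': depth becomes 1
  Position 1 ')': depth becomes 0
  Position 2 '(': depth becomes 1
  Position 3 ')': depth becomes 0
  Position 4 '(': depth becomes 1
  Position 5 ')': depth becomes 0
  Position 6 '(': depth becomes 1
  Position 7 ')': depth becomes 0
  Position 8 '(': depth becomes 1
  Position 9 ')': depth becomes 0
Maximum depth reached: 1

1


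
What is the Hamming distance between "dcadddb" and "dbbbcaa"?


Comparing "dcadddb" and "dbbbcaa" position by position:
  Position 0: 'd' vs 'd' => same
  Position 1: 'c' vs 'b' => differ
  Position 2: 'a' vs 'b' => differ
  Position 3: 'd' vs 'b' => differ
  Position 4: 'd' vs 'c' => differ
  Position 5: 'd' vs 'a' => differ
  Position 6: 'b' vs 'a' => differ
Total differences (Hamming distance): 6

6


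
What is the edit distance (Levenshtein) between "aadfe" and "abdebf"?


Computing edit distance: "aadfe" -> "abdebf"
DP table:
           a    b    d    e    b    f
      0    1    2    3    4    5    6
  a   1    0    1    2    3    4    5
  a   2    1    1    2    3    4    5
  d   3    2    2    1    2    3    4
  f   4    3    3    2    2    3    3
  e   5    4    4    3    2    3    4
Edit distance = dp[5][6] = 4

4


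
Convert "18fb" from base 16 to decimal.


Input: "18fb" in base 16
Positional expansion:
  Digit '1' (value 1) x 16^3 = 4096
  Digit '8' (value 8) x 16^2 = 2048
  Digit 'f' (value 15) x 16^1 = 240
  Digit 'b' (value 11) x 16^0 = 11
Sum = 6395

6395


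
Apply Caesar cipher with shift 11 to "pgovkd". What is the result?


Caesar cipher: shift "pgovkd" by 11
  'p' (pos 15) + 11 = pos 0 = 'a'
  'g' (pos 6) + 11 = pos 17 = 'r'
  'o' (pos 14) + 11 = pos 25 = 'z'
  'v' (pos 21) + 11 = pos 6 = 'g'
  'k' (pos 10) + 11 = pos 21 = 'v'
  'd' (pos 3) + 11 = pos 14 = 'o'
Result: arzgvo

arzgvo


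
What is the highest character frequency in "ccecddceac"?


Input: ccecddceac
Character counts:
  'a': 1
  'c': 5
  'd': 2
  'e': 2
Maximum frequency: 5

5


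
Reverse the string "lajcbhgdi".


Input: lajcbhgdi
Reading characters right to left:
  Position 8: 'i'
  Position 7: 'd'
  Position 6: 'g'
  Position 5: 'h'
  Position 4: 'b'
  Position 3: 'c'
  Position 2: 'j'
  Position 1: 'a'
  Position 0: 'l'
Reversed: idghbcjal

idghbcjal


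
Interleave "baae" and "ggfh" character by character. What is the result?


Interleaving "baae" and "ggfh":
  Position 0: 'b' from first, 'g' from second => "bg"
  Position 1: 'a' from first, 'g' from second => "ag"
  Position 2: 'a' from first, 'f' from second => "af"
  Position 3: 'e' from first, 'h' from second => "eh"
Result: bgagafeh

bgagafeh


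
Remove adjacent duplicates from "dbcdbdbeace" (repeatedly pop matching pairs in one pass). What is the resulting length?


Input: dbcdbdbeace
Stack-based adjacent duplicate removal:
  Read 'd': push. Stack: d
  Read 'b': push. Stack: db
  Read 'c': push. Stack: dbc
  Read 'd': push. Stack: dbcd
  Read 'b': push. Stack: dbcdb
  Read 'd': push. Stack: dbcdbd
  Read 'b': push. Stack: dbcdbdb
  Read 'e': push. Stack: dbcdbdbe
  Read 'a': push. Stack: dbcdbdbea
  Read 'c': push. Stack: dbcdbdbeac
  Read 'e': push. Stack: dbcdbdbeace
Final stack: "dbcdbdbeace" (length 11)

11


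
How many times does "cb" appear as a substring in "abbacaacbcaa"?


Searching for "cb" in "abbacaacbcaa"
Scanning each position:
  Position 0: "ab" => no
  Position 1: "bb" => no
  Position 2: "ba" => no
  Position 3: "ac" => no
  Position 4: "ca" => no
  Position 5: "aa" => no
  Position 6: "ac" => no
  Position 7: "cb" => MATCH
  Position 8: "bc" => no
  Position 9: "ca" => no
  Position 10: "aa" => no
Total occurrences: 1

1


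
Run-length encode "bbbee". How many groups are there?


Input: bbbee
Scanning for consecutive runs:
  Group 1: 'b' x 3 (positions 0-2)
  Group 2: 'e' x 2 (positions 3-4)
Total groups: 2

2


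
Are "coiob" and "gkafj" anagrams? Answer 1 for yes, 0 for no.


Strings: "coiob", "gkafj"
Sorted first:  bcioo
Sorted second: afgjk
Differ at position 0: 'b' vs 'a' => not anagrams

0


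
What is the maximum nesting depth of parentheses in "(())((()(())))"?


Input: "(())((()(())))"
Tracking depth:
  Position 0 '(': depth becomes 1
  Position 1 '(': depth becomes 2
  Position 2 ')': depth becomes 1
  Position 3 ')': depth becomes 0
  Position 4 '(': depth becomes 1
  Position 5 '(': depth becomes 2
  Position 6 '(': depth becomes 3
  Position 7 ')': depth becomes 2
  Position 8 '(': depth becomes 3
  Position 9 '(': depth becomes 4
  Position 10 ')': depth becomes 3
  Position 11 ')': depth becomes 2
  Position 12 ')': depth becomes 1
  Position 13 ')': depth becomes 0
Maximum depth reached: 4

4


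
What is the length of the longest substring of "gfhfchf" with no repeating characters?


Input: "gfhfchf"
Sliding window (track last position of each char):
  Position 0 ('g'): window [0,0] length 1 -- new best
  Position 1 ('f'): window [0,1] length 2 -- new best
  Position 2 ('h'): window [0,2] length 3 -- new best
  Position 3 ('f'): repeat (last at 1), move window start to 2
  Position 3 ('f'): window [2,3] length 2
  Position 4 ('c'): window [2,4] length 3
  Position 5 ('h'): repeat (last at 2), move window start to 3
  Position 5 ('h'): window [3,5] length 3
  Position 6 ('f'): repeat (last at 3), move window start to 4
  Position 6 ('f'): window [4,6] length 3
Longest substring with no repeats: "gfh" with length 3

3


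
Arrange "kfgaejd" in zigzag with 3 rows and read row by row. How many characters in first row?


Zigzag "kfgaejd" into 3 rows:
Placing characters:
  'k' => row 0
  'f' => row 1
  'g' => row 2
  'a' => row 1
  'e' => row 0
  'j' => row 1
  'd' => row 2
Rows:
  Row 0: "ke"
  Row 1: "faj"
  Row 2: "gd"
First row length: 2

2


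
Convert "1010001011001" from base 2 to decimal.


Input: "1010001011001" in base 2
Positional expansion:
  Digit '1' (value 1) x 2^12 = 4096
  Digit '0' (value 0) x 2^11 = 0
  Digit '1' (value 1) x 2^10 = 1024
  Digit '0' (value 0) x 2^9 = 0
  Digit '0' (value 0) x 2^8 = 0
  Digit '0' (value 0) x 2^7 = 0
  Digit '1' (value 1) x 2^6 = 64
  Digit '0' (value 0) x 2^5 = 0
  Digit '1' (value 1) x 2^4 = 16
  Digit '1' (value 1) x 2^3 = 8
  Digit '0' (value 0) x 2^2 = 0
  Digit '0' (value 0) x 2^1 = 0
  Digit '1' (value 1) x 2^0 = 1
Sum = 5209

5209


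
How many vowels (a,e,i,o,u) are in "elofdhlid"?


Input: elofdhlid
Checking each character:
  'e' at position 0: vowel (running total: 1)
  'l' at position 1: consonant
  'o' at position 2: vowel (running total: 2)
  'f' at position 3: consonant
  'd' at position 4: consonant
  'h' at position 5: consonant
  'l' at position 6: consonant
  'i' at position 7: vowel (running total: 3)
  'd' at position 8: consonant
Total vowels: 3

3


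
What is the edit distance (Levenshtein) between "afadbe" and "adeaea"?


Computing edit distance: "afadbe" -> "adeaea"
DP table:
           a    d    e    a    e    a
      0    1    2    3    4    5    6
  a   1    0    1    2    3    4    5
  f   2    1    1    2    3    4    5
  a   3    2    2    2    2    3    4
  d   4    3    2    3    3    3    4
  b   5    4    3    3    4    4    4
  e   6    5    4    3    4    4    5
Edit distance = dp[6][6] = 5

5


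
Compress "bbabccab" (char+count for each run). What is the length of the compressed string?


Input: bbabccab
Runs:
  'b' x 2 => "b2"
  'a' x 1 => "a1"
  'b' x 1 => "b1"
  'c' x 2 => "c2"
  'a' x 1 => "a1"
  'b' x 1 => "b1"
Compressed: "b2a1b1c2a1b1"
Compressed length: 12

12


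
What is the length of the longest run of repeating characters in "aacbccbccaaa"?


Input: "aacbccbccaaa"
Scanning for longest run:
  Position 1 ('a'): continues run of 'a', length=2
  Position 2 ('c'): new char, reset run to 1
  Position 3 ('b'): new char, reset run to 1
  Position 4 ('c'): new char, reset run to 1
  Position 5 ('c'): continues run of 'c', length=2
  Position 6 ('b'): new char, reset run to 1
  Position 7 ('c'): new char, reset run to 1
  Position 8 ('c'): continues run of 'c', length=2
  Position 9 ('a'): new char, reset run to 1
  Position 10 ('a'): continues run of 'a', length=2
  Position 11 ('a'): continues run of 'a', length=3
Longest run: 'a' with length 3

3


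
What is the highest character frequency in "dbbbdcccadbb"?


Input: dbbbdcccadbb
Character counts:
  'a': 1
  'b': 5
  'c': 3
  'd': 3
Maximum frequency: 5

5


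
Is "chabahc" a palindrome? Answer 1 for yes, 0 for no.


Input: chabahc
Reversed: chabahc
  Compare pos 0 ('c') with pos 6 ('c'): match
  Compare pos 1 ('h') with pos 5 ('h'): match
  Compare pos 2 ('a') with pos 4 ('a'): match
Result: palindrome

1


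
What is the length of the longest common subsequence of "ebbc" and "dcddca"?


LCS of "ebbc" and "dcddca"
DP table:
           d    c    d    d    c    a
      0    0    0    0    0    0    0
  e   0    0    0    0    0    0    0
  b   0    0    0    0    0    0    0
  b   0    0    0    0    0    0    0
  c   0    0    1    1    1    1    1
LCS length = dp[4][6] = 1

1


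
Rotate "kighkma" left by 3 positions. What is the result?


Input: "kighkma", rotate left by 3
First 3 characters: "kig"
Remaining characters: "hkma"
Concatenate remaining + first: "hkma" + "kig" = "hkmakig"

hkmakig


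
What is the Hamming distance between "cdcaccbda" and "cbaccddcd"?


Comparing "cdcaccbda" and "cbaccddcd" position by position:
  Position 0: 'c' vs 'c' => same
  Position 1: 'd' vs 'b' => differ
  Position 2: 'c' vs 'a' => differ
  Position 3: 'a' vs 'c' => differ
  Position 4: 'c' vs 'c' => same
  Position 5: 'c' vs 'd' => differ
  Position 6: 'b' vs 'd' => differ
  Position 7: 'd' vs 'c' => differ
  Position 8: 'a' vs 'd' => differ
Total differences (Hamming distance): 7

7


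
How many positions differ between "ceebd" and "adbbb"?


Comparing "ceebd" and "adbbb" position by position:
  Position 0: 'c' vs 'a' => DIFFER
  Position 1: 'e' vs 'd' => DIFFER
  Position 2: 'e' vs 'b' => DIFFER
  Position 3: 'b' vs 'b' => same
  Position 4: 'd' vs 'b' => DIFFER
Positions that differ: 4

4


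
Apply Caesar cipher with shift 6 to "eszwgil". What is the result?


Caesar cipher: shift "eszwgil" by 6
  'e' (pos 4) + 6 = pos 10 = 'k'
  's' (pos 18) + 6 = pos 24 = 'y'
  'z' (pos 25) + 6 = pos 5 = 'f'
  'w' (pos 22) + 6 = pos 2 = 'c'
  'g' (pos 6) + 6 = pos 12 = 'm'
  'i' (pos 8) + 6 = pos 14 = 'o'
  'l' (pos 11) + 6 = pos 17 = 'r'
Result: kyfcmor

kyfcmor


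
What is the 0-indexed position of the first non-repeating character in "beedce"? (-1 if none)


Input: beedce
Character frequencies:
  'b': 1
  'c': 1
  'd': 1
  'e': 3
Scanning left to right for freq == 1:
  Position 0 ('b'): unique! => answer = 0

0


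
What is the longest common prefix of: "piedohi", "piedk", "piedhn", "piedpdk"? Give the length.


Words: piedohi, piedk, piedhn, piedpdk
  Position 0: all 'p' => match
  Position 1: all 'i' => match
  Position 2: all 'e' => match
  Position 3: all 'd' => match
  Position 4: ('o', 'k', 'h', 'p') => mismatch, stop
LCP = "pied" (length 4)

4


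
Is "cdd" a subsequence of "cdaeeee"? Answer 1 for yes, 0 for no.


Check if "cdd" is a subsequence of "cdaeeee"
Greedy scan:
  Position 0 ('c'): matches sub[0] = 'c'
  Position 1 ('d'): matches sub[1] = 'd'
  Position 2 ('a'): no match needed
  Position 3 ('e'): no match needed
  Position 4 ('e'): no match needed
  Position 5 ('e'): no match needed
  Position 6 ('e'): no match needed
Only matched 2/3 characters => not a subsequence

0


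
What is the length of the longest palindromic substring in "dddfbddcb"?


Input: "dddfbddcb"
Checking substrings for palindromes:
  [0:3] "ddd" (len 3) => palindrome
  [0:2] "dd" (len 2) => palindrome
  [1:3] "dd" (len 2) => palindrome
  [5:7] "dd" (len 2) => palindrome
Longest palindromic substring: "ddd" with length 3

3


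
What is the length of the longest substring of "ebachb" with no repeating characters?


Input: "ebachb"
Sliding window (track last position of each char):
  Position 0 ('e'): window [0,0] length 1 -- new best
  Position 1 ('b'): window [0,1] length 2 -- new best
  Position 2 ('a'): window [0,2] length 3 -- new best
  Position 3 ('c'): window [0,3] length 4 -- new best
  Position 4 ('h'): window [0,4] length 5 -- new best
  Position 5 ('b'): repeat (last at 1), move window start to 2
  Position 5 ('b'): window [2,5] length 4
Longest substring with no repeats: "ebach" with length 5

5


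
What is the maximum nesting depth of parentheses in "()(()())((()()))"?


Input: "()(()())((()()))"
Tracking depth:
  Position 0 '(': depth becomes 1
  Position 1 ')': depth becomes 0
  Position 2 '(': depth becomes 1
  Position 3 '(': depth becomes 2
  Position 4 ')': depth becomes 1
  Position 5 '(': depth becomes 2
  Position 6 ')': depth becomes 1
  Position 7 ')': depth becomes 0
  Position 8 '(': depth becomes 1
  Position 9 '(': depth becomes 2
  Position 10 '(': depth becomes 3
  Position 11 ')': depth becomes 2
  Position 12 '(': depth becomes 3
  Position 13 ')': depth becomes 2
  Position 14 ')': depth becomes 1
  Position 15 ')': depth becomes 0
Maximum depth reached: 3

3


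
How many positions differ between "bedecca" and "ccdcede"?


Comparing "bedecca" and "ccdcede" position by position:
  Position 0: 'b' vs 'c' => DIFFER
  Position 1: 'e' vs 'c' => DIFFER
  Position 2: 'd' vs 'd' => same
  Position 3: 'e' vs 'c' => DIFFER
  Position 4: 'c' vs 'e' => DIFFER
  Position 5: 'c' vs 'd' => DIFFER
  Position 6: 'a' vs 'e' => DIFFER
Positions that differ: 6

6


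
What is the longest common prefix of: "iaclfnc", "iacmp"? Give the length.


Words: iaclfnc, iacmp
  Position 0: all 'i' => match
  Position 1: all 'a' => match
  Position 2: all 'c' => match
  Position 3: ('l', 'm') => mismatch, stop
LCP = "iac" (length 3)

3


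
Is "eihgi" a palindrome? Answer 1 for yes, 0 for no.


Input: eihgi
Reversed: ighie
  Compare pos 0 ('e') with pos 4 ('i'): MISMATCH
  Compare pos 1 ('i') with pos 3 ('g'): MISMATCH
Result: not a palindrome

0


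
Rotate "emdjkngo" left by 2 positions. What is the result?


Input: "emdjkngo", rotate left by 2
First 2 characters: "em"
Remaining characters: "djkngo"
Concatenate remaining + first: "djkngo" + "em" = "djkngoem"

djkngoem


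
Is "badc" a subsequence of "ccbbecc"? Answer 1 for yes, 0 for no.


Check if "badc" is a subsequence of "ccbbecc"
Greedy scan:
  Position 0 ('c'): no match needed
  Position 1 ('c'): no match needed
  Position 2 ('b'): matches sub[0] = 'b'
  Position 3 ('b'): no match needed
  Position 4 ('e'): no match needed
  Position 5 ('c'): no match needed
  Position 6 ('c'): no match needed
Only matched 1/4 characters => not a subsequence

0


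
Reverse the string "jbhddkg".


Input: jbhddkg
Reading characters right to left:
  Position 6: 'g'
  Position 5: 'k'
  Position 4: 'd'
  Position 3: 'd'
  Position 2: 'h'
  Position 1: 'b'
  Position 0: 'j'
Reversed: gkddhbj

gkddhbj


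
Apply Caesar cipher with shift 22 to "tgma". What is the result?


Caesar cipher: shift "tgma" by 22
  't' (pos 19) + 22 = pos 15 = 'p'
  'g' (pos 6) + 22 = pos 2 = 'c'
  'm' (pos 12) + 22 = pos 8 = 'i'
  'a' (pos 0) + 22 = pos 22 = 'w'
Result: pciw

pciw


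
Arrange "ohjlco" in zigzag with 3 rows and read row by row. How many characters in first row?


Zigzag "ohjlco" into 3 rows:
Placing characters:
  'o' => row 0
  'h' => row 1
  'j' => row 2
  'l' => row 1
  'c' => row 0
  'o' => row 1
Rows:
  Row 0: "oc"
  Row 1: "hlo"
  Row 2: "j"
First row length: 2

2


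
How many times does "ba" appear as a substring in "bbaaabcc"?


Searching for "ba" in "bbaaabcc"
Scanning each position:
  Position 0: "bb" => no
  Position 1: "ba" => MATCH
  Position 2: "aa" => no
  Position 3: "aa" => no
  Position 4: "ab" => no
  Position 5: "bc" => no
  Position 6: "cc" => no
Total occurrences: 1

1


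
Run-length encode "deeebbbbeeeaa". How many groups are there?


Input: deeebbbbeeeaa
Scanning for consecutive runs:
  Group 1: 'd' x 1 (positions 0-0)
  Group 2: 'e' x 3 (positions 1-3)
  Group 3: 'b' x 4 (positions 4-7)
  Group 4: 'e' x 3 (positions 8-10)
  Group 5: 'a' x 2 (positions 11-12)
Total groups: 5

5


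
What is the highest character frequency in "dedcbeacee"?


Input: dedcbeacee
Character counts:
  'a': 1
  'b': 1
  'c': 2
  'd': 2
  'e': 4
Maximum frequency: 4

4


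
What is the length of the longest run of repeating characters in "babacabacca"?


Input: "babacabacca"
Scanning for longest run:
  Position 1 ('a'): new char, reset run to 1
  Position 2 ('b'): new char, reset run to 1
  Position 3 ('a'): new char, reset run to 1
  Position 4 ('c'): new char, reset run to 1
  Position 5 ('a'): new char, reset run to 1
  Position 6 ('b'): new char, reset run to 1
  Position 7 ('a'): new char, reset run to 1
  Position 8 ('c'): new char, reset run to 1
  Position 9 ('c'): continues run of 'c', length=2
  Position 10 ('a'): new char, reset run to 1
Longest run: 'c' with length 2

2


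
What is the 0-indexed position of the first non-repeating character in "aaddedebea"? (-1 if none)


Input: aaddedebea
Character frequencies:
  'a': 3
  'b': 1
  'd': 3
  'e': 3
Scanning left to right for freq == 1:
  Position 0 ('a'): freq=3, skip
  Position 1 ('a'): freq=3, skip
  Position 2 ('d'): freq=3, skip
  Position 3 ('d'): freq=3, skip
  Position 4 ('e'): freq=3, skip
  Position 5 ('d'): freq=3, skip
  Position 6 ('e'): freq=3, skip
  Position 7 ('b'): unique! => answer = 7

7


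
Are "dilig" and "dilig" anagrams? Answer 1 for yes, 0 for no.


Strings: "dilig", "dilig"
Sorted first:  dgiil
Sorted second: dgiil
Sorted forms match => anagrams

1


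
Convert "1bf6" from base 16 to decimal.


Input: "1bf6" in base 16
Positional expansion:
  Digit '1' (value 1) x 16^3 = 4096
  Digit 'b' (value 11) x 16^2 = 2816
  Digit 'f' (value 15) x 16^1 = 240
  Digit '6' (value 6) x 16^0 = 6
Sum = 7158

7158


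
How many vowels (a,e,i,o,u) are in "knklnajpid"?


Input: knklnajpid
Checking each character:
  'k' at position 0: consonant
  'n' at position 1: consonant
  'k' at position 2: consonant
  'l' at position 3: consonant
  'n' at position 4: consonant
  'a' at position 5: vowel (running total: 1)
  'j' at position 6: consonant
  'p' at position 7: consonant
  'i' at position 8: vowel (running total: 2)
  'd' at position 9: consonant
Total vowels: 2

2


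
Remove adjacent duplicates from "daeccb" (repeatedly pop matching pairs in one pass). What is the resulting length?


Input: daeccb
Stack-based adjacent duplicate removal:
  Read 'd': push. Stack: d
  Read 'a': push. Stack: da
  Read 'e': push. Stack: dae
  Read 'c': push. Stack: daec
  Read 'c': matches stack top 'c' => pop. Stack: dae
  Read 'b': push. Stack: daeb
Final stack: "daeb" (length 4)

4


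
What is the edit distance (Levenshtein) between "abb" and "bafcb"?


Computing edit distance: "abb" -> "bafcb"
DP table:
           b    a    f    c    b
      0    1    2    3    4    5
  a   1    1    1    2    3    4
  b   2    1    2    2    3    3
  b   3    2    2    3    3    3
Edit distance = dp[3][5] = 3

3


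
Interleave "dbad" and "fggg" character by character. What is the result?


Interleaving "dbad" and "fggg":
  Position 0: 'd' from first, 'f' from second => "df"
  Position 1: 'b' from first, 'g' from second => "bg"
  Position 2: 'a' from first, 'g' from second => "ag"
  Position 3: 'd' from first, 'g' from second => "dg"
Result: dfbgagdg

dfbgagdg


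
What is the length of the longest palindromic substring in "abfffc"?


Input: "abfffc"
Checking substrings for palindromes:
  [2:5] "fff" (len 3) => palindrome
  [2:4] "ff" (len 2) => palindrome
  [3:5] "ff" (len 2) => palindrome
Longest palindromic substring: "fff" with length 3

3


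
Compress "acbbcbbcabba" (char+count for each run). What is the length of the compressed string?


Input: acbbcbbcabba
Runs:
  'a' x 1 => "a1"
  'c' x 1 => "c1"
  'b' x 2 => "b2"
  'c' x 1 => "c1"
  'b' x 2 => "b2"
  'c' x 1 => "c1"
  'a' x 1 => "a1"
  'b' x 2 => "b2"
  'a' x 1 => "a1"
Compressed: "a1c1b2c1b2c1a1b2a1"
Compressed length: 18

18


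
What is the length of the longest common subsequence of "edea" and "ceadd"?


LCS of "edea" and "ceadd"
DP table:
           c    e    a    d    d
      0    0    0    0    0    0
  e   0    0    1    1    1    1
  d   0    0    1    1    2    2
  e   0    0    1    1    2    2
  a   0    0    1    2    2    2
LCS length = dp[4][5] = 2

2


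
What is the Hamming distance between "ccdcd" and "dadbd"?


Comparing "ccdcd" and "dadbd" position by position:
  Position 0: 'c' vs 'd' => differ
  Position 1: 'c' vs 'a' => differ
  Position 2: 'd' vs 'd' => same
  Position 3: 'c' vs 'b' => differ
  Position 4: 'd' vs 'd' => same
Total differences (Hamming distance): 3

3


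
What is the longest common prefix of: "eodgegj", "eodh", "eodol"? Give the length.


Words: eodgegj, eodh, eodol
  Position 0: all 'e' => match
  Position 1: all 'o' => match
  Position 2: all 'd' => match
  Position 3: ('g', 'h', 'o') => mismatch, stop
LCP = "eod" (length 3)

3


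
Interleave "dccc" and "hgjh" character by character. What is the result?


Interleaving "dccc" and "hgjh":
  Position 0: 'd' from first, 'h' from second => "dh"
  Position 1: 'c' from first, 'g' from second => "cg"
  Position 2: 'c' from first, 'j' from second => "cj"
  Position 3: 'c' from first, 'h' from second => "ch"
Result: dhcgcjch

dhcgcjch


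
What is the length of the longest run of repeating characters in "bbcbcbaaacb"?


Input: "bbcbcbaaacb"
Scanning for longest run:
  Position 1 ('b'): continues run of 'b', length=2
  Position 2 ('c'): new char, reset run to 1
  Position 3 ('b'): new char, reset run to 1
  Position 4 ('c'): new char, reset run to 1
  Position 5 ('b'): new char, reset run to 1
  Position 6 ('a'): new char, reset run to 1
  Position 7 ('a'): continues run of 'a', length=2
  Position 8 ('a'): continues run of 'a', length=3
  Position 9 ('c'): new char, reset run to 1
  Position 10 ('b'): new char, reset run to 1
Longest run: 'a' with length 3

3


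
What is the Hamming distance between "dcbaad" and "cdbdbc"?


Comparing "dcbaad" and "cdbdbc" position by position:
  Position 0: 'd' vs 'c' => differ
  Position 1: 'c' vs 'd' => differ
  Position 2: 'b' vs 'b' => same
  Position 3: 'a' vs 'd' => differ
  Position 4: 'a' vs 'b' => differ
  Position 5: 'd' vs 'c' => differ
Total differences (Hamming distance): 5

5


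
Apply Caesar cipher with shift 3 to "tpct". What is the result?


Caesar cipher: shift "tpct" by 3
  't' (pos 19) + 3 = pos 22 = 'w'
  'p' (pos 15) + 3 = pos 18 = 's'
  'c' (pos 2) + 3 = pos 5 = 'f'
  't' (pos 19) + 3 = pos 22 = 'w'
Result: wsfw

wsfw


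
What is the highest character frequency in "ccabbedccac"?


Input: ccabbedccac
Character counts:
  'a': 2
  'b': 2
  'c': 5
  'd': 1
  'e': 1
Maximum frequency: 5

5


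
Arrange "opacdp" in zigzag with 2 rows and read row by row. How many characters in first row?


Zigzag "opacdp" into 2 rows:
Placing characters:
  'o' => row 0
  'p' => row 1
  'a' => row 0
  'c' => row 1
  'd' => row 0
  'p' => row 1
Rows:
  Row 0: "oad"
  Row 1: "pcp"
First row length: 3

3


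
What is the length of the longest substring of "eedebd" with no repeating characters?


Input: "eedebd"
Sliding window (track last position of each char):
  Position 0 ('e'): window [0,0] length 1 -- new best
  Position 1 ('e'): repeat (last at 0), move window start to 1
  Position 1 ('e'): window [1,1] length 1
  Position 2 ('d'): window [1,2] length 2 -- new best
  Position 3 ('e'): repeat (last at 1), move window start to 2
  Position 3 ('e'): window [2,3] length 2
  Position 4 ('b'): window [2,4] length 3 -- new best
  Position 5 ('d'): repeat (last at 2), move window start to 3
  Position 5 ('d'): window [3,5] length 3
Longest substring with no repeats: "deb" with length 3

3


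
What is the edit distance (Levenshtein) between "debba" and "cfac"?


Computing edit distance: "debba" -> "cfac"
DP table:
           c    f    a    c
      0    1    2    3    4
  d   1    1    2    3    4
  e   2    2    2    3    4
  b   3    3    3    3    4
  b   4    4    4    4    4
  a   5    5    5    4    5
Edit distance = dp[5][4] = 5

5


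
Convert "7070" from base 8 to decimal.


Input: "7070" in base 8
Positional expansion:
  Digit '7' (value 7) x 8^3 = 3584
  Digit '0' (value 0) x 8^2 = 0
  Digit '7' (value 7) x 8^1 = 56
  Digit '0' (value 0) x 8^0 = 0
Sum = 3640

3640


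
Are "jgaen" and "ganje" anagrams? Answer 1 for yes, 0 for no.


Strings: "jgaen", "ganje"
Sorted first:  aegjn
Sorted second: aegjn
Sorted forms match => anagrams

1


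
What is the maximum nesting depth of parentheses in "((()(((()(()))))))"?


Input: "((()(((()(()))))))"
Tracking depth:
  Position 0 '(': depth becomes 1
  Position 1 '(': depth becomes 2
  Position 2 '(': depth becomes 3
  Position 3 ')': depth becomes 2
  Position 4 '(': depth becomes 3
  Position 5 '(': depth becomes 4
  Position 6 '(': depth becomes 5
  Position 7 '(': depth becomes 6
  Position 8 ')': depth becomes 5
  Position 9 '(': depth becomes 6
  Position 10 '(': depth becomes 7
  Position 11 ')': depth becomes 6
  Position 12 ')': depth becomes 5
  Position 13 ')': depth becomes 4
  Position 14 ')': depth becomes 3
  Position 15 ')': depth becomes 2
  Position 16 ')': depth becomes 1
  Position 17 ')': depth becomes 0
Maximum depth reached: 7

7


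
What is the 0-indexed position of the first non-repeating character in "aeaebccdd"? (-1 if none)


Input: aeaebccdd
Character frequencies:
  'a': 2
  'b': 1
  'c': 2
  'd': 2
  'e': 2
Scanning left to right for freq == 1:
  Position 0 ('a'): freq=2, skip
  Position 1 ('e'): freq=2, skip
  Position 2 ('a'): freq=2, skip
  Position 3 ('e'): freq=2, skip
  Position 4 ('b'): unique! => answer = 4

4


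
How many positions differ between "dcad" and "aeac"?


Comparing "dcad" and "aeac" position by position:
  Position 0: 'd' vs 'a' => DIFFER
  Position 1: 'c' vs 'e' => DIFFER
  Position 2: 'a' vs 'a' => same
  Position 3: 'd' vs 'c' => DIFFER
Positions that differ: 3

3


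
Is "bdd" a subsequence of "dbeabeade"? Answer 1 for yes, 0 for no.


Check if "bdd" is a subsequence of "dbeabeade"
Greedy scan:
  Position 0 ('d'): no match needed
  Position 1 ('b'): matches sub[0] = 'b'
  Position 2 ('e'): no match needed
  Position 3 ('a'): no match needed
  Position 4 ('b'): no match needed
  Position 5 ('e'): no match needed
  Position 6 ('a'): no match needed
  Position 7 ('d'): matches sub[1] = 'd'
  Position 8 ('e'): no match needed
Only matched 2/3 characters => not a subsequence

0


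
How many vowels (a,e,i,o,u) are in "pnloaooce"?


Input: pnloaooce
Checking each character:
  'p' at position 0: consonant
  'n' at position 1: consonant
  'l' at position 2: consonant
  'o' at position 3: vowel (running total: 1)
  'a' at position 4: vowel (running total: 2)
  'o' at position 5: vowel (running total: 3)
  'o' at position 6: vowel (running total: 4)
  'c' at position 7: consonant
  'e' at position 8: vowel (running total: 5)
Total vowels: 5

5


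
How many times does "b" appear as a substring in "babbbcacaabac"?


Searching for "b" in "babbbcacaabac"
Scanning each position:
  Position 0: "b" => MATCH
  Position 1: "a" => no
  Position 2: "b" => MATCH
  Position 3: "b" => MATCH
  Position 4: "b" => MATCH
  Position 5: "c" => no
  Position 6: "a" => no
  Position 7: "c" => no
  Position 8: "a" => no
  Position 9: "a" => no
  Position 10: "b" => MATCH
  Position 11: "a" => no
  Position 12: "c" => no
Total occurrences: 5

5


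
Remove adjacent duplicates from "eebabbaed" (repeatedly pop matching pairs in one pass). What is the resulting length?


Input: eebabbaed
Stack-based adjacent duplicate removal:
  Read 'e': push. Stack: e
  Read 'e': matches stack top 'e' => pop. Stack: (empty)
  Read 'b': push. Stack: b
  Read 'a': push. Stack: ba
  Read 'b': push. Stack: bab
  Read 'b': matches stack top 'b' => pop. Stack: ba
  Read 'a': matches stack top 'a' => pop. Stack: b
  Read 'e': push. Stack: be
  Read 'd': push. Stack: bed
Final stack: "bed" (length 3)

3


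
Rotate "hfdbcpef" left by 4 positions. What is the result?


Input: "hfdbcpef", rotate left by 4
First 4 characters: "hfdb"
Remaining characters: "cpef"
Concatenate remaining + first: "cpef" + "hfdb" = "cpefhfdb"

cpefhfdb


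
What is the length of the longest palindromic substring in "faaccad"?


Input: "faaccad"
Checking substrings for palindromes:
  [2:6] "acca" (len 4) => palindrome
  [1:3] "aa" (len 2) => palindrome
  [3:5] "cc" (len 2) => palindrome
Longest palindromic substring: "acca" with length 4

4


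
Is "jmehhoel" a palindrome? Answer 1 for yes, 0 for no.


Input: jmehhoel
Reversed: leohhemj
  Compare pos 0 ('j') with pos 7 ('l'): MISMATCH
  Compare pos 1 ('m') with pos 6 ('e'): MISMATCH
  Compare pos 2 ('e') with pos 5 ('o'): MISMATCH
  Compare pos 3 ('h') with pos 4 ('h'): match
Result: not a palindrome

0


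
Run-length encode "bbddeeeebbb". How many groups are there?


Input: bbddeeeebbb
Scanning for consecutive runs:
  Group 1: 'b' x 2 (positions 0-1)
  Group 2: 'd' x 2 (positions 2-3)
  Group 3: 'e' x 4 (positions 4-7)
  Group 4: 'b' x 3 (positions 8-10)
Total groups: 4

4


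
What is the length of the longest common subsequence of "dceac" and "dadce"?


LCS of "dceac" and "dadce"
DP table:
           d    a    d    c    e
      0    0    0    0    0    0
  d   0    1    1    1    1    1
  c   0    1    1    1    2    2
  e   0    1    1    1    2    3
  a   0    1    2    2    2    3
  c   0    1    2    2    3    3
LCS length = dp[5][5] = 3

3


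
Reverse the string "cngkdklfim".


Input: cngkdklfim
Reading characters right to left:
  Position 9: 'm'
  Position 8: 'i'
  Position 7: 'f'
  Position 6: 'l'
  Position 5: 'k'
  Position 4: 'd'
  Position 3: 'k'
  Position 2: 'g'
  Position 1: 'n'
  Position 0: 'c'
Reversed: miflkdkgnc

miflkdkgnc


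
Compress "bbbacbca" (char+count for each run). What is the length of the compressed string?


Input: bbbacbca
Runs:
  'b' x 3 => "b3"
  'a' x 1 => "a1"
  'c' x 1 => "c1"
  'b' x 1 => "b1"
  'c' x 1 => "c1"
  'a' x 1 => "a1"
Compressed: "b3a1c1b1c1a1"
Compressed length: 12

12


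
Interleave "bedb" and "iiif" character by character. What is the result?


Interleaving "bedb" and "iiif":
  Position 0: 'b' from first, 'i' from second => "bi"
  Position 1: 'e' from first, 'i' from second => "ei"
  Position 2: 'd' from first, 'i' from second => "di"
  Position 3: 'b' from first, 'f' from second => "bf"
Result: bieidibf

bieidibf


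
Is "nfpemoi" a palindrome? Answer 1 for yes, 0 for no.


Input: nfpemoi
Reversed: iomepfn
  Compare pos 0 ('n') with pos 6 ('i'): MISMATCH
  Compare pos 1 ('f') with pos 5 ('o'): MISMATCH
  Compare pos 2 ('p') with pos 4 ('m'): MISMATCH
Result: not a palindrome

0


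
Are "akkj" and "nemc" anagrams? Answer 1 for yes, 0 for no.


Strings: "akkj", "nemc"
Sorted first:  ajkk
Sorted second: cemn
Differ at position 0: 'a' vs 'c' => not anagrams

0


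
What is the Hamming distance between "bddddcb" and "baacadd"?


Comparing "bddddcb" and "baacadd" position by position:
  Position 0: 'b' vs 'b' => same
  Position 1: 'd' vs 'a' => differ
  Position 2: 'd' vs 'a' => differ
  Position 3: 'd' vs 'c' => differ
  Position 4: 'd' vs 'a' => differ
  Position 5: 'c' vs 'd' => differ
  Position 6: 'b' vs 'd' => differ
Total differences (Hamming distance): 6

6


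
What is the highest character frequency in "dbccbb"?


Input: dbccbb
Character counts:
  'b': 3
  'c': 2
  'd': 1
Maximum frequency: 3

3


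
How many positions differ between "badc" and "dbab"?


Comparing "badc" and "dbab" position by position:
  Position 0: 'b' vs 'd' => DIFFER
  Position 1: 'a' vs 'b' => DIFFER
  Position 2: 'd' vs 'a' => DIFFER
  Position 3: 'c' vs 'b' => DIFFER
Positions that differ: 4

4


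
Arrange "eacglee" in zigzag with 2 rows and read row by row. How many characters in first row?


Zigzag "eacglee" into 2 rows:
Placing characters:
  'e' => row 0
  'a' => row 1
  'c' => row 0
  'g' => row 1
  'l' => row 0
  'e' => row 1
  'e' => row 0
Rows:
  Row 0: "ecle"
  Row 1: "age"
First row length: 4

4


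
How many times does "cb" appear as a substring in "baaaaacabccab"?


Searching for "cb" in "baaaaacabccab"
Scanning each position:
  Position 0: "ba" => no
  Position 1: "aa" => no
  Position 2: "aa" => no
  Position 3: "aa" => no
  Position 4: "aa" => no
  Position 5: "ac" => no
  Position 6: "ca" => no
  Position 7: "ab" => no
  Position 8: "bc" => no
  Position 9: "cc" => no
  Position 10: "ca" => no
  Position 11: "ab" => no
Total occurrences: 0

0


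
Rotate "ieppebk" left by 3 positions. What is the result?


Input: "ieppebk", rotate left by 3
First 3 characters: "iep"
Remaining characters: "pebk"
Concatenate remaining + first: "pebk" + "iep" = "pebkiep"

pebkiep


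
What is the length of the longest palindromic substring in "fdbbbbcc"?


Input: "fdbbbbcc"
Checking substrings for palindromes:
  [2:6] "bbbb" (len 4) => palindrome
  [2:5] "bbb" (len 3) => palindrome
  [3:6] "bbb" (len 3) => palindrome
  [2:4] "bb" (len 2) => palindrome
  [3:5] "bb" (len 2) => palindrome
  [4:6] "bb" (len 2) => palindrome
Longest palindromic substring: "bbbb" with length 4

4


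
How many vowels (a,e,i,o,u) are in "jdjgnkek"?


Input: jdjgnkek
Checking each character:
  'j' at position 0: consonant
  'd' at position 1: consonant
  'j' at position 2: consonant
  'g' at position 3: consonant
  'n' at position 4: consonant
  'k' at position 5: consonant
  'e' at position 6: vowel (running total: 1)
  'k' at position 7: consonant
Total vowels: 1

1


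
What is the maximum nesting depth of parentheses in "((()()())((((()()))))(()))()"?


Input: "((()()())((((()()))))(()))()"
Tracking depth:
  Position 0 '(': depth becomes 1
  Position 1 '(': depth becomes 2
  Position 2 '(': depth becomes 3
  Position 3 ')': depth becomes 2
  Position 4 '(': depth becomes 3
  Position 5 ')': depth becomes 2
  Position 6 '(': depth becomes 3
  Position 7 ')': depth becomes 2
  Position 8 ')': depth becomes 1
  Position 9 '(': depth becomes 2
  Position 10 '(': depth becomes 3
  Position 11 '(': depth becomes 4
  Position 12 '(': depth becomes 5
  Position 13 '(': depth becomes 6
  Position 14 ')': depth becomes 5
  Position 15 '(': depth becomes 6
  Position 16 ')': depth becomes 5
  Position 17 ')': depth becomes 4
  Position 18 ')': depth becomes 3
  Position 19 ')': depth becomes 2
  Position 20 ')': depth becomes 1
  Position 21 '(': depth becomes 2
  Position 22 '(': depth becomes 3
  Position 23 ')': depth becomes 2
  Position 24 ')': depth becomes 1
  Position 25 ')': depth becomes 0
  Position 26 '(': depth becomes 1
  Position 27 ')': depth becomes 0
Maximum depth reached: 6

6
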